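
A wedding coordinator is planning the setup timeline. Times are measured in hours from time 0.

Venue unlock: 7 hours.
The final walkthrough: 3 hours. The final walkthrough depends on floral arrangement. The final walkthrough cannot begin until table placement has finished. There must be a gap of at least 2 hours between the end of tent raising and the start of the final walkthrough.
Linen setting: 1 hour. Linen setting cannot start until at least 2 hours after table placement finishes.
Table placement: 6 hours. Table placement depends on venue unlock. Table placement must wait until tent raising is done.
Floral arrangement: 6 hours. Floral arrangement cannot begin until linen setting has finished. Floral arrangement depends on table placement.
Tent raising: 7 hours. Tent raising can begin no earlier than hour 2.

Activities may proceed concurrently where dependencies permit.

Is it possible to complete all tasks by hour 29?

Yes

Tent raising cannot begin until its own release at hour 2. It runs from hour 2 to 2 + 7 = hour 9.
Venue unlock can start immediately at hour 0; it finishes at hour 7.
Table placement needs all of venue unlock (finishes hour 7); tent raising (finishes hour 9). That puts its earliest start at hour 9; it finishes at 9 + 6 = hour 15.
Linen setting cannot begin until table placement (finishes hour 15, plus 2-hour gap → hour 17). It runs from hour 17 to 17 + 1 = hour 18.
For floral arrangement: linen setting (finishes hour 18); table placement (finishes hour 15). Taking the maximum gives a start of hour 18, and it finishes at 18 + 6 = hour 24.
The final walkthrough needs all of floral arrangement (finishes hour 24); table placement (finishes hour 15); tent raising (finishes hour 9, plus 2-hour gap → hour 11). That puts its earliest start at hour 24; it finishes at 24 + 3 = hour 27.
Every task is finished by hour 27, which is no later than the deadline of 29, so the schedule is feasible.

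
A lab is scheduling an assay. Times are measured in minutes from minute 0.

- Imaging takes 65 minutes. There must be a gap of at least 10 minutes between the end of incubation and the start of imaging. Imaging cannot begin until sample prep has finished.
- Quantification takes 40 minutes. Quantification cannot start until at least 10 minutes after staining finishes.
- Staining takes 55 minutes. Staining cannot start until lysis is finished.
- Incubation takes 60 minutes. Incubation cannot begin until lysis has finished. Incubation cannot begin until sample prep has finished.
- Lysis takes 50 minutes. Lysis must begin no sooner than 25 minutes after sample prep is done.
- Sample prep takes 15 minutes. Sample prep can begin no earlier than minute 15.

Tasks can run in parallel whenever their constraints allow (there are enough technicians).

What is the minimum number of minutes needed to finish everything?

After its own release at minute 15, sample prep can start at minute 15 and finishes at minute 30.
Lysis cannot begin until sample prep (finishes minute 30, plus 25-minute gap → minute 55). It runs from minute 55 to 55 + 50 = minute 105.
Staining cannot begin until lysis (finishes minute 105). It runs from minute 105 to 105 + 55 = minute 160.
After staining (finishes minute 160, plus 10-minute gap → minute 170), quantification can start at minute 170 and finishes at minute 210.
Incubation cannot start until lysis (finishes minute 105); sample prep (finishes minute 30). The controlling bound is minute 105, so incubation finishes at 105 + 60 = minute 165.
For imaging: incubation (finishes minute 165, plus 10-minute gap → minute 175); sample prep (finishes minute 30). Taking the maximum gives a start of minute 175, and it finishes at 175 + 65 = minute 240.
All tasks are finished once the last one completes. Finish times: Sample prep at 30, Lysis at 105, Incubation at 165, Staining at 160, Imaging at 240, Quantification at 210. The latest is minute 240.

240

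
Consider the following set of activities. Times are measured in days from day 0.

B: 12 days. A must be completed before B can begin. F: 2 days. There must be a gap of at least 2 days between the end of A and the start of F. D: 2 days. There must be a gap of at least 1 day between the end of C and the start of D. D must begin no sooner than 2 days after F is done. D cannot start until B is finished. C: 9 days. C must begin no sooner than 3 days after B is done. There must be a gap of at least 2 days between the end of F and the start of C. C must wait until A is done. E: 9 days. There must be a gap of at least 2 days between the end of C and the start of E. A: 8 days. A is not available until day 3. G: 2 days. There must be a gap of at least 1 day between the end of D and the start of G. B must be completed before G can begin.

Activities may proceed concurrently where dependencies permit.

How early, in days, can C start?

26

A cannot begin until its own release at day 3. It runs from day 3 to 3 + 8 = day 11.
F cannot begin until A (finishes day 11, plus 2-day gap → day 13). It runs from day 13 to 13 + 2 = day 15.
After A (finishes day 11), B can start at day 11 and finishes at day 23.
C waits on B (finishes day 23, plus 3-day gap → day 26); F (finishes day 15, plus 2-day gap → day 17); A (finishes day 11). The latest of these is day 26, which is the earliest C can start.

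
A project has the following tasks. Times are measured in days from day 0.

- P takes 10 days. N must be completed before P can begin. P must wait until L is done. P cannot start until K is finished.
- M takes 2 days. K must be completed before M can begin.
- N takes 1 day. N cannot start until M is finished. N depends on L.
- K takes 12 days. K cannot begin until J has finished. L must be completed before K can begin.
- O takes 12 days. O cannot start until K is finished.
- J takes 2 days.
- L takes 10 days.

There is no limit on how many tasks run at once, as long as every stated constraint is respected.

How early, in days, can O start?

L has no prerequisites, so it starts at day 0 and finishes at day 10.
J has no prerequisites, so it starts at day 0 and finishes at day 2.
For K: J (finishes day 2); L (finishes day 10). Taking the maximum gives a start of day 10, and it finishes at 10 + 12 = day 22.
O waits on K (finishes day 22), so the earliest it can start is day 22.

22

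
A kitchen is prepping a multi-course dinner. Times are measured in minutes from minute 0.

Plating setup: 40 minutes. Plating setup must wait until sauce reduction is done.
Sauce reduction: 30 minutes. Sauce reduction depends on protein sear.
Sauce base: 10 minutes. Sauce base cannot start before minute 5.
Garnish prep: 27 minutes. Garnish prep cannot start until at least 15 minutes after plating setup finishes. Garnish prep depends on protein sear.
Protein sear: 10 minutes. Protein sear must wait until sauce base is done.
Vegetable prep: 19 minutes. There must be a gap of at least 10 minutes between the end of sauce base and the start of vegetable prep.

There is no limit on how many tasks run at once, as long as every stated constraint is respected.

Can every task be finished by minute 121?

No

Sauce base cannot begin until its own release at minute 5. It runs from minute 5 to 5 + 10 = minute 15.
Vegetable prep cannot begin until sauce base (finishes minute 15, plus 10-minute gap → minute 25). It runs from minute 25 to 25 + 19 = minute 44.
After sauce base (finishes minute 15), protein sear can start at minute 15 and finishes at minute 25.
Sauce reduction cannot begin until protein sear (finishes minute 25). It runs from minute 25 to 25 + 30 = minute 55.
Plating setup cannot begin until sauce reduction (finishes minute 55). It runs from minute 55 to 55 + 40 = minute 95.
Garnish prep needs all of plating setup (finishes minute 95, plus 15-minute gap → minute 110); protein sear (finishes minute 25). That puts its earliest start at minute 110; it finishes at 110 + 27 = minute 137.
The earliest everything can be done is minute 137, which is after the deadline of 121, so it is not possible.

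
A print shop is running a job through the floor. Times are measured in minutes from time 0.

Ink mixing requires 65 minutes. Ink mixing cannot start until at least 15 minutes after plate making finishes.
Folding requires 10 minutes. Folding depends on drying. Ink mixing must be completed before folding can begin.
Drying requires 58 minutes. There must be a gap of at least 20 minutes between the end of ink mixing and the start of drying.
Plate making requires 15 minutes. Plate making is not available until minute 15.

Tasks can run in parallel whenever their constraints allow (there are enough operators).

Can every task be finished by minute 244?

Plate making cannot begin until its own release at minute 15. It runs from minute 15 to 15 + 15 = minute 30.
Ink mixing waits on plate making (finishes minute 30, plus 15-minute gap → minute 45), so it starts at minute 45 and finishes at 45 + 65 = minute 110.
Drying waits on ink mixing (finishes minute 110, plus 20-minute gap → minute 130), so it starts at minute 130 and finishes at 130 + 58 = minute 188.
Folding cannot start until drying (finishes minute 188); ink mixing (finishes minute 110). The controlling bound is minute 188, so folding finishes at 188 + 10 = minute 198.
Every task is finished by minute 198, which is no later than the deadline of 244, so the schedule is feasible.

Yes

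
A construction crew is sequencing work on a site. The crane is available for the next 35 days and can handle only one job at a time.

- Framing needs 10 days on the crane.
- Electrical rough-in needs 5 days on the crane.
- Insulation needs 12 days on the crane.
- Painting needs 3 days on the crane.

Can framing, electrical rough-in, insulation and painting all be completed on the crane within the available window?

Yes

Running back to back, the jobs need 10 + 5 + 12 + 3 = 30 days on the crane.
Since 30 ≤ 35, they fit within the window.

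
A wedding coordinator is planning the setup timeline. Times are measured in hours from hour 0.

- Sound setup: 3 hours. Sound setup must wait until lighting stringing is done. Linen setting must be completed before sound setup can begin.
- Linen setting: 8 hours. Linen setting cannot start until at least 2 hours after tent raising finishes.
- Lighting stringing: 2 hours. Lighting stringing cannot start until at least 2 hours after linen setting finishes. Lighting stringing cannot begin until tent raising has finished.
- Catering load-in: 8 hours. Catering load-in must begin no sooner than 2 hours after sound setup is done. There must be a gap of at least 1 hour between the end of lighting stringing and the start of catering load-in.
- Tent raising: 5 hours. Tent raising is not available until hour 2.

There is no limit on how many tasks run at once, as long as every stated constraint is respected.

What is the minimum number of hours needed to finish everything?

Tent raising cannot begin until its own release at hour 2. It runs from hour 2 to 2 + 5 = hour 7.
Linen setting waits on tent raising (finishes hour 7, plus 2-hour gap → hour 9), so it starts at hour 9 and finishes at 9 + 8 = hour 17.
Lighting stringing cannot start until linen setting (finishes hour 17, plus 2-hour gap → hour 19); tent raising (finishes hour 7). The controlling bound is hour 19, so lighting stringing finishes at 19 + 2 = hour 21.
Sound setup cannot start until lighting stringing (finishes hour 21); linen setting (finishes hour 17). The controlling bound is hour 21, so sound setup finishes at 21 + 3 = hour 24.
For catering load-in: sound setup (finishes hour 24, plus 2-hour gap → hour 26); lighting stringing (finishes hour 21, plus 1-hour gap → hour 22). Taking the maximum gives a start of hour 26, and it finishes at 26 + 8 = hour 34.
All tasks are finished once the last one completes. Finish times: Tent raising at 7, Linen setting at 17, Lighting stringing at 21, Sound setup at 24, Catering load-in at 34. The latest is hour 34.

34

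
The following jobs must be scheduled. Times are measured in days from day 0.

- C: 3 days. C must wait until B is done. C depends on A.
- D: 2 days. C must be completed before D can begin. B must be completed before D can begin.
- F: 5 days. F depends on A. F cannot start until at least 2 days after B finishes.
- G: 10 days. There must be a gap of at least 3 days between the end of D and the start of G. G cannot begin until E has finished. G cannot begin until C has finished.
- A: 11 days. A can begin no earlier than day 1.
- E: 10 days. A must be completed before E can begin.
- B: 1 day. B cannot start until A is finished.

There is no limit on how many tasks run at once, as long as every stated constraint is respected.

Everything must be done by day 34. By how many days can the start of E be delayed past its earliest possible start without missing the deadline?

2

A waits on its own release at day 1, so it starts at day 1 and finishes at 1 + 11 = day 12.
After A (finishes day 12), E can start at day 12 and finishes at day 22.

Working backward from the deadline:
To finish by day 34, G (duration 10) must start no later than day 24.
E has to be done before G (must start by day 24). That means finishing by day 24, i.e. starting by 24 − 10 = day 14.
So E can start as early as day 12 and as late as day 14, giving 14 − 12 = 2 days of slack.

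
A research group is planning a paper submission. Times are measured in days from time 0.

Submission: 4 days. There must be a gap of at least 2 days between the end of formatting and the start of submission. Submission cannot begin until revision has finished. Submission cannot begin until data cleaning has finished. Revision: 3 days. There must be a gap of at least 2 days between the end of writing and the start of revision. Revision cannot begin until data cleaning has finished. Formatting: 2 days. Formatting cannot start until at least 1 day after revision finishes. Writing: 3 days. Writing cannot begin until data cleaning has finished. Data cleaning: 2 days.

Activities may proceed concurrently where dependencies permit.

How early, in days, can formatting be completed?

Data cleaning has no prerequisites, so it starts at day 0 and finishes at day 2.
Writing waits on data cleaning (finishes day 2), so it starts at day 2 and finishes at 2 + 3 = day 5.
Revision needs all of writing (finishes day 5, plus 2-day gap → day 7); data cleaning (finishes day 2). That puts its earliest start at day 7; it finishes at 7 + 3 = day 10.
After revision (finishes day 10, plus 1-day gap → day 11), formatting can start at day 11 and finishes at day 13.

13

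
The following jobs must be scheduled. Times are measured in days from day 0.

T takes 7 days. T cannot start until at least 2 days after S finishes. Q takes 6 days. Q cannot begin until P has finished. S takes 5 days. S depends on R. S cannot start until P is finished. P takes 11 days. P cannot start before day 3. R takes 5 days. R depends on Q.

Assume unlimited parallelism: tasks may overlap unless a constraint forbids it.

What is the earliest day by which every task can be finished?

39

P waits on its own release at day 3, so it starts at day 3 and finishes at 3 + 11 = day 14.
Q waits on P (finishes day 14), so it starts at day 14 and finishes at 14 + 6 = day 20.
R cannot begin until Q (finishes day 20). It runs from day 20 to 20 + 5 = day 25.
For S: R (finishes day 25); P (finishes day 14). Taking the maximum gives a start of day 25, and it finishes at 25 + 5 = day 30.
T cannot begin until S (finishes day 30, plus 2-day gap → day 32). It runs from day 32 to 32 + 7 = day 39.
All tasks are finished once the last one completes. Finish times: P at 14, Q at 20, R at 25, S at 30, T at 39. The latest is day 39.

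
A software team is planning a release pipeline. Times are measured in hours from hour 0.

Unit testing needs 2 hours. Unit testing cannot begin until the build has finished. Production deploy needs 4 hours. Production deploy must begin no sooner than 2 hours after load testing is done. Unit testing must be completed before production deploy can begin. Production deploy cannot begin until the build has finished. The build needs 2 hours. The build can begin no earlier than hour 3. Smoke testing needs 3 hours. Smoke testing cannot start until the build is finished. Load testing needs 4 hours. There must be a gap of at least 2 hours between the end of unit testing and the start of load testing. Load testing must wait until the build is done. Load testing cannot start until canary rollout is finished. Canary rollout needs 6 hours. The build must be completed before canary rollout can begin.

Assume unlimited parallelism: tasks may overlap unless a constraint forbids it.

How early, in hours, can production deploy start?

17

After its own release at hour 3, the build can start at hour 3 and finishes at hour 5.
Canary rollout waits on the build (finishes hour 5), so it starts at hour 5 and finishes at 5 + 6 = hour 11.
Unit testing cannot begin until the build (finishes hour 5). It runs from hour 5 to 5 + 2 = hour 7.
Load testing has to wait for unit testing (finishes hour 7, plus 2-hour gap → hour 9); the build (finishes hour 5); canary rollout (finishes hour 11). The latest of these is hour 11, so load testing runs hour 11 to 11 + 4 = hour 15.
Production deploy waits on load testing (finishes hour 15, plus 2-hour gap → hour 17); unit testing (finishes hour 7); the build (finishes hour 5). The latest of these is hour 17, which is the earliest production deploy can start.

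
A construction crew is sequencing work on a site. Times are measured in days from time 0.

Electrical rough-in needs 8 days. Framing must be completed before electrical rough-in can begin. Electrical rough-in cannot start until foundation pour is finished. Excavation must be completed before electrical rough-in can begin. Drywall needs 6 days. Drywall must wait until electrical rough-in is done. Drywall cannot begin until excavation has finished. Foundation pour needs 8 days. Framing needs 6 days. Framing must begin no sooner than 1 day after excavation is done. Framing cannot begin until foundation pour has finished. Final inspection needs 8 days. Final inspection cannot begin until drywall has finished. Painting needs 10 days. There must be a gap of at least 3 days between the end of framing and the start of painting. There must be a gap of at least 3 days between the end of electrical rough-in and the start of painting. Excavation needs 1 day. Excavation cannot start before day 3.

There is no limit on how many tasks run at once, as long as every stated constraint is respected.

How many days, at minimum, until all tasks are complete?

Foundation pour can start immediately at day 0; it finishes at day 8.
After its own release at day 3, excavation can start at day 3 and finishes at day 4.
Framing cannot start until excavation (finishes day 4, plus 1-day gap → day 5); foundation pour (finishes day 8). The controlling bound is day 8, so framing finishes at 8 + 6 = day 14.
Electrical rough-in needs all of framing (finishes day 14); foundation pour (finishes day 8); excavation (finishes day 4). That puts its earliest start at day 14; it finishes at 14 + 8 = day 22.
For painting: framing (finishes day 14, plus 3-day gap → day 17); electrical rough-in (finishes day 22, plus 3-day gap → day 25). Taking the maximum gives a start of day 25, and it finishes at 25 + 10 = day 35.
Drywall has to wait for electrical rough-in (finishes day 22); excavation (finishes day 4). The latest of these is day 22, so drywall runs day 22 to 22 + 6 = day 28.
After drywall (finishes day 28), final inspection can start at day 28 and finishes at day 36.
All tasks are finished once the last one completes. Finish times: Excavation at 4, Foundation pour at 8, Framing at 14, Electrical rough-in at 22, Drywall at 28, Painting at 35, Final inspection at 36. The latest is day 36.

36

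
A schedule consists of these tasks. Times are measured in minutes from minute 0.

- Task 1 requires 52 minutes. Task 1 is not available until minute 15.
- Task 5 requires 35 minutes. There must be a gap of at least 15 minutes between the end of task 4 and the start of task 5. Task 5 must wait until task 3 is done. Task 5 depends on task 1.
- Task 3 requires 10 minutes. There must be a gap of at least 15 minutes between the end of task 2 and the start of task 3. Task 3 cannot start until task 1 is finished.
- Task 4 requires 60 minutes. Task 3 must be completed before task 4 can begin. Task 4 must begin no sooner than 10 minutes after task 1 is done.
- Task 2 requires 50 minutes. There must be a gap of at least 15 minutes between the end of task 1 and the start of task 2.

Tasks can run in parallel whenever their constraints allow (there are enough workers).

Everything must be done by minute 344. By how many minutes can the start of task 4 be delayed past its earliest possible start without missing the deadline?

77

After its own release at minute 15, task 1 can start at minute 15 and finishes at minute 67.
Task 2 waits on task 1 (finishes minute 67, plus 15-minute gap → minute 82), so it starts at minute 82 and finishes at 82 + 50 = minute 132.
Task 3 needs all of task 2 (finishes minute 132, plus 15-minute gap → minute 147); task 1 (finishes minute 67). That puts its earliest start at minute 147; it finishes at 147 + 10 = minute 157.
Task 4 needs all of task 3 (finishes minute 157); task 1 (finishes minute 67, plus 10-minute gap → minute 77). That puts its earliest start at minute 157; it finishes at 157 + 60 = minute 217.

Working backward from the deadline:
Task 5 has no dependents, so it just needs to finish by minute 344. Starting by 344 − 35 = minute 309 achieves that.
Task 4 feeds into task 5 (must start by minute 309, minus 15-minute gap → minute 294); so task 4 must finish by minute 294 and therefore start by minute 234.
So task 4 can start as early as minute 157 and as late as minute 234, giving 234 − 157 = 77 minutes of slack.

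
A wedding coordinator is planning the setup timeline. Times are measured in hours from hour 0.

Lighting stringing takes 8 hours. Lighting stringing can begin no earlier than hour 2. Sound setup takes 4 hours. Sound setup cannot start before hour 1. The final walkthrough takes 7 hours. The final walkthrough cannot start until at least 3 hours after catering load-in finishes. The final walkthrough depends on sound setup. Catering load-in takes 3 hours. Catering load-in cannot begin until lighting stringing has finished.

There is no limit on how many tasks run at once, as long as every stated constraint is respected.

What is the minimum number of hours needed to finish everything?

Sound setup cannot begin until its own release at hour 1. It runs from hour 1 to 1 + 4 = hour 5.
After its own release at hour 2, lighting stringing can start at hour 2 and finishes at hour 10.
After lighting stringing (finishes hour 10), catering load-in can start at hour 10 and finishes at hour 13.
The final walkthrough cannot start until catering load-in (finishes hour 13, plus 3-hour gap → hour 16); sound setup (finishes hour 5). The controlling bound is hour 16, so the final walkthrough finishes at 16 + 7 = hour 23.
All tasks are finished once the last one completes. Finish times: Lighting stringing at 10, Sound setup at 5, Catering load-in at 13, The final walkthrough at 23. The latest is hour 23.

23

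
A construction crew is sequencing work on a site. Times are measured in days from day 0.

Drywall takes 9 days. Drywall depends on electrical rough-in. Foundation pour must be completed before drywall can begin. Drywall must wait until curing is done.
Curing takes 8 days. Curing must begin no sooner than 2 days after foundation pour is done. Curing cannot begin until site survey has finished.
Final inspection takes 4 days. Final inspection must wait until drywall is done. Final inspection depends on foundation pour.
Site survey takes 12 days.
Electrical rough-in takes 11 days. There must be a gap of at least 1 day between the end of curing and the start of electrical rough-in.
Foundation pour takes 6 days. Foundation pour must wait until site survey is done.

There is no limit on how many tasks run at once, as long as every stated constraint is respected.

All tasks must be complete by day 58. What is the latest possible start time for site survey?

5

Nothing follows final inspection; the deadline of day 58 is its only limit. It must start by 58 − 4 = day 54.
Since final inspection (must start by day 54) depends on it, drywall must finish by day 54. Backing off its 9-day duration gives a latest start of day 45.
Electrical rough-in must finish before drywall (must start by day 45). With an 11-day duration, electrical rough-in must start by 45 − 11 = day 34.
Curing has several dependents: electrical rough-in (must start by day 34, minus 1-day gap → day 33); drywall (must start by day 45). The earliest of those limits is day 33, so curing must start by 33 − 8 = day 25.
Foundation pour has several dependents: curing (must start by day 25, minus 2-day gap → day 23); drywall (must start by day 45); final inspection (must start by day 54). The earliest of those limits is day 23, so foundation pour must start by 23 − 6 = day 17.
Site survey feeds foundation pour (must start by day 17); curing (must start by day 25). Taking the minimum, site survey must finish by day 17 and start by 17 − 12 = day 5.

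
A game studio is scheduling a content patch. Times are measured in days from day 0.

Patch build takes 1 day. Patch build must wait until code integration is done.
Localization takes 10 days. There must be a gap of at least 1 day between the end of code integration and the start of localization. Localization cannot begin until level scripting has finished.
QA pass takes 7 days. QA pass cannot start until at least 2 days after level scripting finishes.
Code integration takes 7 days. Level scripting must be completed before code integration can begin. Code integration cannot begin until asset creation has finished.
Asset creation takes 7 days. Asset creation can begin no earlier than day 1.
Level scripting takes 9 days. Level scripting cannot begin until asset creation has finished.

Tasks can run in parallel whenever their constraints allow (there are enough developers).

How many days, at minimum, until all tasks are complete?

35

Asset creation cannot begin until its own release at day 1. It runs from day 1 to 1 + 7 = day 8.
Level scripting cannot begin until asset creation (finishes day 8). It runs from day 8 to 8 + 9 = day 17.
After level scripting (finishes day 17, plus 2-day gap → day 19), QA pass can start at day 19 and finishes at day 26.
Code integration cannot start until level scripting (finishes day 17); asset creation (finishes day 8). The controlling bound is day 17, so code integration finishes at 17 + 7 = day 24.
After code integration (finishes day 24), patch build can start at day 24 and finishes at day 25.
Localization needs all of code integration (finishes day 24, plus 1-day gap → day 25); level scripting (finishes day 17). That puts its earliest start at day 25; it finishes at 25 + 10 = day 35.
All tasks are finished once the last one completes. Finish times: Asset creation at 8, Level scripting at 17, Code integration at 24, Localization at 35, QA pass at 26, Patch build at 25. The latest is day 35.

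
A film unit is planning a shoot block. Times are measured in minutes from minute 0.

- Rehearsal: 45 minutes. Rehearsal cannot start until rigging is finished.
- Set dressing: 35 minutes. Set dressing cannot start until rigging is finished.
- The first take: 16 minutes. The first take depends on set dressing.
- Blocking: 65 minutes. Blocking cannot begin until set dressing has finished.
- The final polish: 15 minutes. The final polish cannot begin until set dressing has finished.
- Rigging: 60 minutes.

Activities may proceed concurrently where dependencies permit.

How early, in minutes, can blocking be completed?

160

Rigging has no prerequisites, so it starts at minute 0 and finishes at minute 60.
Set dressing waits on rigging (finishes minute 60), so it starts at minute 60 and finishes at 60 + 35 = minute 95.
Blocking cannot begin until set dressing (finishes minute 95). It runs from minute 95 to 95 + 65 = minute 160.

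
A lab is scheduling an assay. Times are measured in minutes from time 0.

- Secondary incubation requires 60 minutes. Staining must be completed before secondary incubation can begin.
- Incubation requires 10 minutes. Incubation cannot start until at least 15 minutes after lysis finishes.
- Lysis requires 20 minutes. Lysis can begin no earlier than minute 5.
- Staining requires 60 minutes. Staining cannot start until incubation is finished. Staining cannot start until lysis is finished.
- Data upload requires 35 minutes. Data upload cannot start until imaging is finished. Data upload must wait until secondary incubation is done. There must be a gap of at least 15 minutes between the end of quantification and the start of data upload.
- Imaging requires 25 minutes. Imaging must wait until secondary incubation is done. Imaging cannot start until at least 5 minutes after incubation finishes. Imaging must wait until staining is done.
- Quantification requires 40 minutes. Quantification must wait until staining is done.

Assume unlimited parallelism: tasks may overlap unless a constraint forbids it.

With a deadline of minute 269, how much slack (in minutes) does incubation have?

Lysis waits on its own release at minute 5, so it starts at minute 5 and finishes at 5 + 20 = minute 25.
After lysis (finishes minute 25, plus 15-minute gap → minute 40), incubation can start at minute 40 and finishes at minute 50.

Working backward from the deadline:
Data upload has no dependents, so it just needs to finish by minute 269. Starting by 269 − 35 = minute 234 achieves that.
Imaging must finish before data upload (must start by minute 234). With a 25-minute duration, imaging must start by 234 − 25 = minute 209.
Secondary incubation has several dependents: imaging (must start by minute 209); data upload (must start by minute 234). The earliest of those limits is minute 209, so secondary incubation must start by 209 − 60 = minute 149.
Since data upload (must start by minute 234, minus 15-minute gap → minute 219) depends on it, quantification must finish by minute 219. Backing off its 40-minute duration gives a latest start of minute 179.
Staining has several dependents: secondary incubation (must start by minute 149); imaging (must start by minute 209); quantification (must start by minute 179). The earliest of those limits is minute 149, so staining must start by 149 − 60 = minute 89.
For incubation: staining (must start by minute 89); imaging (must start by minute 209, minus 5-minute gap → minute 204). The most restrictive is minute 89; with a 10-minute duration, incubation must start by minute 79.
So incubation can start as early as minute 40 and as late as minute 79, giving 79 − 40 = 39 minutes of slack.

39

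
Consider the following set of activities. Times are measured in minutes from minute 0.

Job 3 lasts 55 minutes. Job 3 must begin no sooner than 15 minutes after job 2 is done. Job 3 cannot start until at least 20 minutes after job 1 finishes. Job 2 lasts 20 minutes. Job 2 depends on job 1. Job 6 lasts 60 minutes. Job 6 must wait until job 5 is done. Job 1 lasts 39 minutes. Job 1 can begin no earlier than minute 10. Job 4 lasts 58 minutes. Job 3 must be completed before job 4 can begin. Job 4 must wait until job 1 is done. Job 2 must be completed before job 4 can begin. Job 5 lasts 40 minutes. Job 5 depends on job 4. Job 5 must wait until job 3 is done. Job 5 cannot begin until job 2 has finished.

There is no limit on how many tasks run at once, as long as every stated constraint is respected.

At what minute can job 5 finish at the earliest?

237

After its own release at minute 10, job 1 can start at minute 10 and finishes at minute 49.
Job 2 cannot begin until job 1 (finishes minute 49). It runs from minute 49 to 49 + 20 = minute 69.
Job 3 has to wait for job 2 (finishes minute 69, plus 15-minute gap → minute 84); job 1 (finishes minute 49, plus 20-minute gap → minute 69). The latest of these is minute 84, so job 3 runs minute 84 to 84 + 55 = minute 139.
Job 4 cannot start until job 3 (finishes minute 139); job 1 (finishes minute 49); job 2 (finishes minute 69). The controlling bound is minute 139, so job 4 finishes at 139 + 58 = minute 197.
For job 5: job 4 (finishes minute 197); job 3 (finishes minute 139); job 2 (finishes minute 69). Taking the maximum gives a start of minute 197, and it finishes at 197 + 40 = minute 237.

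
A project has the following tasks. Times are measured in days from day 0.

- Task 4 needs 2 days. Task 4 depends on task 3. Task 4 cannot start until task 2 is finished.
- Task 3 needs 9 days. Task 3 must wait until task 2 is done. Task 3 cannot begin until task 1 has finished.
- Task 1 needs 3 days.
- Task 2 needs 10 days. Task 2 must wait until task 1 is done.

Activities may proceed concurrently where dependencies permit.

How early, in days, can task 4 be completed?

24

Task 1 has no prerequisites, so it starts at day 0 and finishes at day 3.
After task 1 (finishes day 3), task 2 can start at day 3 and finishes at day 13.
Task 3 cannot start until task 2 (finishes day 13); task 1 (finishes day 3). The controlling bound is day 13, so task 3 finishes at 13 + 9 = day 22.
For task 4: task 3 (finishes day 22); task 2 (finishes day 13). Taking the maximum gives a start of day 22, and it finishes at 22 + 2 = day 24.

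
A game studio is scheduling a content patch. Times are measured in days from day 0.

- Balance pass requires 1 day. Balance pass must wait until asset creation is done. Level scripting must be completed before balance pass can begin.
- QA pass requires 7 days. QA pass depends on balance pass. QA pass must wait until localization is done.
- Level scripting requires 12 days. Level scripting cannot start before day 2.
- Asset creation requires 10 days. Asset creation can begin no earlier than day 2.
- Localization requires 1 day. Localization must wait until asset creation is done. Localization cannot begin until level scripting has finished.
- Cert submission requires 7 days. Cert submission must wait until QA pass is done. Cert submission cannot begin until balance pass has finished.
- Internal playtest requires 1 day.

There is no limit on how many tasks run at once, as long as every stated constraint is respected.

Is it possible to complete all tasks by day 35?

Internal playtest has no prerequisites, so it starts at day 0 and finishes at day 1.
Level scripting cannot begin until its own release at day 2. It runs from day 2 to 2 + 12 = day 14.
Asset creation waits on its own release at day 2, so it starts at day 2 and finishes at 2 + 10 = day 12.
Localization has to wait for asset creation (finishes day 12); level scripting (finishes day 14). The latest of these is day 14, so localization runs day 14 to 14 + 1 = day 15.
For balance pass: asset creation (finishes day 12); level scripting (finishes day 14). Taking the maximum gives a start of day 14, and it finishes at 14 + 1 = day 15.
QA pass has to wait for balance pass (finishes day 15); localization (finishes day 15). The latest of these is day 15, so QA pass runs day 15 to 15 + 7 = day 22.
For cert submission: QA pass (finishes day 22); balance pass (finishes day 15). Taking the maximum gives a start of day 22, and it finishes at 22 + 7 = day 29.
Every task is finished by day 29, which is no later than the deadline of 35, so the schedule is feasible.

Yes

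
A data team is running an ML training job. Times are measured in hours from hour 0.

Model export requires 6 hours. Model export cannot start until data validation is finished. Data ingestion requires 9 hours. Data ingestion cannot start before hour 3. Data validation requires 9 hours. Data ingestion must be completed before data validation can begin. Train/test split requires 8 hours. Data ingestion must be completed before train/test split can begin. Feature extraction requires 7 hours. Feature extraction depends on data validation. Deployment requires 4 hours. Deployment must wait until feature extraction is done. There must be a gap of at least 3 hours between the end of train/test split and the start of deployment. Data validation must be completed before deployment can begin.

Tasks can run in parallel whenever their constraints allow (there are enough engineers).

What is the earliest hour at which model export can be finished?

27

Data ingestion waits on its own release at hour 3, so it starts at hour 3 and finishes at 3 + 9 = hour 12.
Data validation waits on data ingestion (finishes hour 12), so it starts at hour 12 and finishes at 12 + 9 = hour 21.
Model export waits on data validation (finishes hour 21), so it starts at hour 21 and finishes at 21 + 6 = hour 27.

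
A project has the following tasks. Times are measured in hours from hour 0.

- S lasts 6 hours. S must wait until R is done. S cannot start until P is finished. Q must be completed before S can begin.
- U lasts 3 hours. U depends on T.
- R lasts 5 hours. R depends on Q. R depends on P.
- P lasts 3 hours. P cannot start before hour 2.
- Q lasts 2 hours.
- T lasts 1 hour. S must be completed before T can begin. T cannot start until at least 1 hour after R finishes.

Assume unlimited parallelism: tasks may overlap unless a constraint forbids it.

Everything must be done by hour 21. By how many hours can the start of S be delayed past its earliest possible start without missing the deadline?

Q has no prerequisites, so it starts at hour 0 and finishes at hour 2.
P cannot begin until its own release at hour 2. It runs from hour 2 to 2 + 3 = hour 5.
R has to wait for Q (finishes hour 2); P (finishes hour 5). The latest of these is hour 5, so R runs hour 5 to 5 + 5 = hour 10.
For S: R (finishes hour 10); P (finishes hour 5); Q (finishes hour 2). Taking the maximum gives a start of hour 10, and it finishes at 10 + 6 = hour 16.

Working backward from the deadline:
U has no dependents, so it just needs to finish by hour 21. Starting by 21 − 3 = hour 18 achieves that.
Since U (must start by hour 18) depends on it, T must finish by hour 18. Backing off its 1-hour duration gives a latest start of hour 17.
S has to be done before T (must start by hour 17). That means finishing by hour 17, i.e. starting by 17 − 6 = hour 11.
So S can start as early as hour 10 and as late as hour 11, giving 11 − 10 = 1 hour of slack.

1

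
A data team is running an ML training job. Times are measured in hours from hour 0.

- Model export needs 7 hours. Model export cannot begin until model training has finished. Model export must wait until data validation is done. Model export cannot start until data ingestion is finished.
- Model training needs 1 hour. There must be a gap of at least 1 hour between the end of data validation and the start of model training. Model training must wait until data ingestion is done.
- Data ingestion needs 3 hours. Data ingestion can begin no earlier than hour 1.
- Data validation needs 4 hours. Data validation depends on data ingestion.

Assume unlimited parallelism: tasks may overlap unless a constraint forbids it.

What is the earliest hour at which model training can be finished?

After its own release at hour 1, data ingestion can start at hour 1 and finishes at hour 4.
Data validation waits on data ingestion (finishes hour 4), so it starts at hour 4 and finishes at 4 + 4 = hour 8.
For model training: data validation (finishes hour 8, plus 1-hour gap → hour 9); data ingestion (finishes hour 4). Taking the maximum gives a start of hour 9, and it finishes at 9 + 1 = hour 10.

10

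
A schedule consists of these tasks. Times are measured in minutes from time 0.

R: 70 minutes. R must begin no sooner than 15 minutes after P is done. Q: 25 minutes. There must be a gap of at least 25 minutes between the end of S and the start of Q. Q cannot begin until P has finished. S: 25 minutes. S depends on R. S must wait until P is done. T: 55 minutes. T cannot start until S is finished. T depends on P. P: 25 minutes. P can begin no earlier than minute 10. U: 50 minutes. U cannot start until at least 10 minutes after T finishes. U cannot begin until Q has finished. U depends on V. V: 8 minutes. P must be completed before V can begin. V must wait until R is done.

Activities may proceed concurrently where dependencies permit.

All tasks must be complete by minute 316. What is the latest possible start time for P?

66

Nothing follows U; the deadline of minute 316 is its only limit. It must start by 316 − 50 = minute 266.
Q feeds into U (must start by minute 266); so Q must finish by minute 266 and therefore start by minute 241.
T has to be done before U (must start by minute 266, minus 10-minute gap → minute 256). That means finishing by minute 256, i.e. starting by 256 − 55 = minute 201.
S must finish in time for Q (must start by minute 241, minus 25-minute gap → minute 216); T (must start by minute 201). The tightest is minute 201, so S must start by 201 − 25 = minute 176.
V must finish before U (must start by minute 266). With an 8-minute duration, V must start by 266 − 8 = minute 258.
R has several dependents: S (must start by minute 176); V (must start by minute 258). The earliest of those limits is minute 176, so R must start by 176 − 70 = minute 106.
P feeds Q (must start by minute 241); R (must start by minute 106, minus 15-minute gap → minute 91); S (must start by minute 176); T (must start by minute 201); V (must start by minute 258). Taking the minimum, P must finish by minute 91 and start by 91 − 25 = minute 66.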